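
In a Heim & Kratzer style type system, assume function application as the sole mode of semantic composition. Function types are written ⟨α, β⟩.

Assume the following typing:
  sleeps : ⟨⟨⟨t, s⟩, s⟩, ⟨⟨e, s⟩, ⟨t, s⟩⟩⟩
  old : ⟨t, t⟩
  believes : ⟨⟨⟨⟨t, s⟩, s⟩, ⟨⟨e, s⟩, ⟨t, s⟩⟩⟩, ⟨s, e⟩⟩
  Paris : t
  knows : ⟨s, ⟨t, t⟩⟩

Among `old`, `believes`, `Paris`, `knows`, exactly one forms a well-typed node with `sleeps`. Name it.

believes

old : ⟨t, t⟩ — no; sleeps wants ⟨⟨t, s⟩, s⟩, and old wants t.
believes — combines: believes : ⟨⟨⟨⟨t, s⟩, s⟩, ⟨⟨e, s⟩, ⟨t, s⟩⟩⟩, ⟨s, e⟩⟩ takes sleeps : ⟨⟨⟨t, s⟩, s⟩, ⟨⟨e, s⟩, ⟨t, s⟩⟩⟩ as argument, giving ⟨s, e⟩.
Paris : t — no; sleeps wants ⟨⟨t, s⟩, s⟩, and Paris wants nothing (atomic).
knows : ⟨s, ⟨t, t⟩⟩ — no; sleeps wants ⟨⟨t, s⟩, s⟩, and knows wants s.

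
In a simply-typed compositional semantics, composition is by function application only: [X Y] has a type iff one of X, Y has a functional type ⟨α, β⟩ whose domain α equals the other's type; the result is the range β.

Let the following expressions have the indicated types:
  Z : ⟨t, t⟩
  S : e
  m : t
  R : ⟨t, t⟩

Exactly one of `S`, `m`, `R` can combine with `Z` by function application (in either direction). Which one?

m

S : e — Z needs t; S needs nothing (atomic); neither fits.
m — combines: Z : ⟨t, t⟩ takes m : t as argument, giving t.
R : ⟨t, t⟩ — Z needs t; R needs t; neither fits.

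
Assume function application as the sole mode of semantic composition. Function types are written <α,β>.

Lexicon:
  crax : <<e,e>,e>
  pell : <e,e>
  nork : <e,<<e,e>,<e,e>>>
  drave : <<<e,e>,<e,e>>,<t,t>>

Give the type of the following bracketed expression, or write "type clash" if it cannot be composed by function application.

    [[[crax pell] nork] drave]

At [crax pell], crax : <<e,e>,e> takes pell : <e,e>, giving e.
At [[crax pell] nork], nork : <e,<<e,e>,<e,e>>> takes [crax pell] : e, giving <<e,e>,<e,e>>.
At [[[crax pell] nork] drave], drave : <<<e,e>,<e,e>>,<t,t>> takes [[crax pell] nork] : <<e,e>,<e,e>>, giving <t,t>.

<t,t>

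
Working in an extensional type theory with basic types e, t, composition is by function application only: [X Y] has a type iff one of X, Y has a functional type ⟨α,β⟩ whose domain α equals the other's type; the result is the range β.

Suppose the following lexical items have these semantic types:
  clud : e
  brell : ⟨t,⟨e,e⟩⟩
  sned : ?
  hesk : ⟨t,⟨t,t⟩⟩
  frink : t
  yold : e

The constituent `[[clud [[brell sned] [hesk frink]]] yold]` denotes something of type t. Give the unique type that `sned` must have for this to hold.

[[clud [[brell sned] [hesk frink]]] yold] must have type t. The sister yold has type e; that is not a function onto t, so [clud [[brell sned] [hesk frink]]] must be the functor, of type ⟨e,t⟩.
[clud [[brell sned] [hesk frink]]] must have type ⟨e,t⟩. The sister clud has type e; that is not a function onto ⟨e,t⟩, so [[brell sned] [hesk frink]] must be the functor, of type ⟨e,⟨e,t⟩⟩.
[[brell sned] [hesk frink]] must have type ⟨e,⟨e,t⟩⟩. The sister [hesk frink] has type ⟨t,t⟩; that is not a function onto ⟨e,⟨e,t⟩⟩, so [brell sned] must be the functor, of type ⟨⟨t,t⟩,⟨e,⟨e,t⟩⟩⟩.
[brell sned] must have type ⟨⟨t,t⟩,⟨e,⟨e,t⟩⟩⟩. The sister brell has type ⟨t,⟨e,e⟩⟩; that is not a function onto ⟨⟨t,t⟩,⟨e,⟨e,t⟩⟩⟩, so sned must be the functor, of type ⟨⟨t,⟨e,e⟩⟩,⟨⟨t,t⟩,⟨e,⟨e,t⟩⟩⟩⟩.

⟨⟨t,⟨e,e⟩⟩,⟨⟨t,t⟩,⟨e,⟨e,t⟩⟩⟩⟩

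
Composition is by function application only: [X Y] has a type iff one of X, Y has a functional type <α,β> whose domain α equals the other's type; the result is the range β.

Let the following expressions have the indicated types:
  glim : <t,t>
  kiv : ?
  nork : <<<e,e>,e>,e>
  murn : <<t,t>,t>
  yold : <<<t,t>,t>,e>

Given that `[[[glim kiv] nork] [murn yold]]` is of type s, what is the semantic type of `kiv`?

<<t,t>,<<<<e,e>,e>,e>,<e,s>>>

At [[[glim kiv] nork] [murn yold]] (required: s): [murn yold] is e, which is not a function with range s; hence [[glim kiv] nork] is the functor — type <e,s>.
At [[glim kiv] nork] (required: <e,s>): nork is <<<e,e>,e>,e>, which is not a function with range <e,s>; hence [glim kiv] is the functor — type <<<<e,e>,e>,e>,<e,s>>.
At [glim kiv] (required: <<<<e,e>,e>,e>,<e,s>>): glim is <t,t>, which is not a function with range <<<<e,e>,e>,e>,<e,s>>; hence kiv is the functor — type <<t,t>,<<<<e,e>,e>,e>,<e,s>>>.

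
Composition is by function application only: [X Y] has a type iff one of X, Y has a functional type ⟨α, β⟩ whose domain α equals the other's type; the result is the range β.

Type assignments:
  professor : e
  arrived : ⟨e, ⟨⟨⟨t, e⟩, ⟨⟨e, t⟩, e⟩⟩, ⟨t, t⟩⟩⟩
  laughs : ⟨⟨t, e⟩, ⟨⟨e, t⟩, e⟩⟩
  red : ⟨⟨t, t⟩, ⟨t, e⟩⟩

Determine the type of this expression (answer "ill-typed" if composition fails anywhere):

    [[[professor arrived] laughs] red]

⟨t, e⟩

[professor arrived] — arrived of type ⟨e, ⟨⟨⟨t, e⟩, ⟨⟨e, t⟩, e⟩⟩, ⟨t, t⟩⟩⟩ combines with professor of type e: type ⟨⟨⟨t, e⟩, ⟨⟨e, t⟩, e⟩⟩, ⟨t, t⟩⟩.
[[professor arrived] laughs] — [professor arrived] of type ⟨⟨⟨t, e⟩, ⟨⟨e, t⟩, e⟩⟩, ⟨t, t⟩⟩ combines with laughs of type ⟨⟨t, e⟩, ⟨⟨e, t⟩, e⟩⟩: type ⟨t, t⟩.
[[[professor arrived] laughs] red] — red of type ⟨⟨t, t⟩, ⟨t, e⟩⟩ combines with [[professor arrived] laughs] of type ⟨t, t⟩: type ⟨t, e⟩.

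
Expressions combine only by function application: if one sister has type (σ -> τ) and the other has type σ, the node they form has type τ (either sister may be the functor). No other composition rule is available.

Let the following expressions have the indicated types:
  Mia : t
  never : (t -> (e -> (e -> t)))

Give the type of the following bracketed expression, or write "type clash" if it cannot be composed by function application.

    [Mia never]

(e -> (e -> t))

At [Mia never], never : (t -> (e -> (e -> t))) takes Mia : t, giving (e -> (e -> t)).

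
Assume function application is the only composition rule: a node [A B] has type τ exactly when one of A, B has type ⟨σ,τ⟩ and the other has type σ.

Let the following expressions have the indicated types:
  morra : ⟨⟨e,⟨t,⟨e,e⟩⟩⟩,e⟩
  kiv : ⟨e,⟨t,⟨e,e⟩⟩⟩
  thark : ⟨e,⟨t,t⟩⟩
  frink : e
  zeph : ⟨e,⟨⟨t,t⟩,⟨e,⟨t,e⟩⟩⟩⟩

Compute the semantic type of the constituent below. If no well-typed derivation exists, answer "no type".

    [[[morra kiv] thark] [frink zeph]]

⟨e,⟨t,e⟩⟩

[morra kiv]: functor morra : ⟨⟨e,⟨t,⟨e,e⟩⟩⟩,e⟩, argument kiv : ⟨e,⟨t,⟨e,e⟩⟩⟩; result e.
[[morra kiv] thark]: functor thark : ⟨e,⟨t,t⟩⟩, argument [morra kiv] : e; result ⟨t,t⟩.
[frink zeph]: functor zeph : ⟨e,⟨⟨t,t⟩,⟨e,⟨t,e⟩⟩⟩⟩, argument frink : e; result ⟨⟨t,t⟩,⟨e,⟨t,e⟩⟩⟩.
[[[morra kiv] thark] [frink zeph]]: functor [frink zeph] : ⟨⟨t,t⟩,⟨e,⟨t,e⟩⟩⟩, argument [[morra kiv] thark] : ⟨t,t⟩; result ⟨e,⟨t,e⟩⟩.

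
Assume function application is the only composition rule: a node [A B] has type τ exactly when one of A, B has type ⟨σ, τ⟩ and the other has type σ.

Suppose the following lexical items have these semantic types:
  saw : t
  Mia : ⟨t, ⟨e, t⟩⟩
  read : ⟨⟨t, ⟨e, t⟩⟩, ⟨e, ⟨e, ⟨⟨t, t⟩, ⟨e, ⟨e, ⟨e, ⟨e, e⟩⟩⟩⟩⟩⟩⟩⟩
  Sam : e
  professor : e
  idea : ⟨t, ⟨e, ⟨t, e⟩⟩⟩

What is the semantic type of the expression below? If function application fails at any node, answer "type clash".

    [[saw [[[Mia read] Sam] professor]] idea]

type clash

[Mia read]: ⟨⟨t, ⟨e, t⟩⟩, ⟨e, ⟨e, ⟨⟨t, t⟩, ⟨e, ⟨e, ⟨e, ⟨e, e⟩⟩⟩⟩⟩⟩⟩⟩ applied to ⟨t, ⟨e, t⟩⟩ yields ⟨e, ⟨e, ⟨⟨t, t⟩, ⟨e, ⟨e, ⟨e, ⟨e, e⟩⟩⟩⟩⟩⟩⟩.
[[Mia read] Sam]: ⟨e, ⟨e, ⟨⟨t, t⟩, ⟨e, ⟨e, ⟨e, ⟨e, e⟩⟩⟩⟩⟩⟩⟩ applied to e yields ⟨e, ⟨⟨t, t⟩, ⟨e, ⟨e, ⟨e, ⟨e, e⟩⟩⟩⟩⟩⟩.
[[[Mia read] Sam] professor]: ⟨e, ⟨⟨t, t⟩, ⟨e, ⟨e, ⟨e, ⟨e, e⟩⟩⟩⟩⟩⟩ applied to e yields ⟨⟨t, t⟩, ⟨e, ⟨e, ⟨e, ⟨e, e⟩⟩⟩⟩⟩.
[saw [[[Mia read] Sam] professor]]: t with ⟨⟨t, t⟩, ⟨e, ⟨e, ⟨e, ⟨e, e⟩⟩⟩⟩⟩ — neither is a function whose domain matches the other; composition fails here.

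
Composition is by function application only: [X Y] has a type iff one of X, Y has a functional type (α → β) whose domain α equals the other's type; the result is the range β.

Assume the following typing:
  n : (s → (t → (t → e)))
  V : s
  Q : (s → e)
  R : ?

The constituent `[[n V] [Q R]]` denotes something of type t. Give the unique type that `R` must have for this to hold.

[[n V] [Q R]] must have type t. The sister [n V] has type (t → (t → e)); that is not a function onto t, so [Q R] must be the functor, of type ((t → (t → e)) → t).
[Q R] must have type ((t → (t → e)) → t). The sister Q has type (s → e); that is not a function onto ((t → (t → e)) → t), so R must be the functor, of type ((s → e) → ((t → (t → e)) → t)).

((s → e) → ((t → (t → e)) → t))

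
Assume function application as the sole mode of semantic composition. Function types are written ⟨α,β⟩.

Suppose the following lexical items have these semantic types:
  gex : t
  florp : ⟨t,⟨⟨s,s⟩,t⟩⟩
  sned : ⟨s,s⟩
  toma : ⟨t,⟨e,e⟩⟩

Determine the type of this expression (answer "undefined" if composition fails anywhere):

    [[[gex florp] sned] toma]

[gex florp]: functor florp : ⟨t,⟨⟨s,s⟩,t⟩⟩, argument gex : t; result ⟨⟨s,s⟩,t⟩.
[[gex florp] sned]: functor [gex florp] : ⟨⟨s,s⟩,t⟩, argument sned : ⟨s,s⟩; result t.
[[[gex florp] sned] toma]: functor toma : ⟨t,⟨e,e⟩⟩, argument [[gex florp] sned] : t; result ⟨e,e⟩.

⟨e,e⟩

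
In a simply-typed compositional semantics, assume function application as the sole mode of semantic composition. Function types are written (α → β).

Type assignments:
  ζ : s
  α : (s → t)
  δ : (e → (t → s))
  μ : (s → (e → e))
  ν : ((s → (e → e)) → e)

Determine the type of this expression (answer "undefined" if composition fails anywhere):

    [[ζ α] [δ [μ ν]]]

[ζ α]: α is (s → t), ζ is s; result t.
[μ ν]: ν is ((s → (e → e)) → e), μ is (s → (e → e)); result e.
[δ [μ ν]]: δ is (e → (t → s)), [μ ν] is e; result (t → s).
[[ζ α] [δ [μ ν]]]: [δ [μ ν]] is (t → s), [ζ α] is t; result s.

s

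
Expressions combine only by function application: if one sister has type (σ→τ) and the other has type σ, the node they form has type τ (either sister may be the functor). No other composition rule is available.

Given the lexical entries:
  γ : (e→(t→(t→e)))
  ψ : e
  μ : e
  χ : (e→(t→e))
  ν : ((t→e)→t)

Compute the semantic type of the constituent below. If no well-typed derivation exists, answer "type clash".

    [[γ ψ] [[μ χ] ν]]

(t→e)

[γ ψ] — γ of type (e→(t→(t→e))) combines with ψ of type e: type (t→(t→e)).
[μ χ] — χ of type (e→(t→e)) combines with μ of type e: type (t→e).
[[μ χ] ν] — ν of type ((t→e)→t) combines with [μ χ] of type (t→e): type t.
[[γ ψ] [[μ χ] ν]] — [γ ψ] of type (t→(t→e)) combines with [[μ χ] ν] of type t: type (t→e).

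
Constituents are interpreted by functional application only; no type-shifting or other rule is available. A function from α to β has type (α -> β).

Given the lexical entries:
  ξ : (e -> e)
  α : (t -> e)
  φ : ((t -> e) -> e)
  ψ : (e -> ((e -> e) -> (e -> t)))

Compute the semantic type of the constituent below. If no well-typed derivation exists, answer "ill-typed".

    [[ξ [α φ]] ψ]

[α φ] — φ of type ((t -> e) -> e) combines with α of type (t -> e): type e.
[ξ [α φ]] — ξ of type (e -> e) combines with [α φ] of type e: type e.
[[ξ [α φ]] ψ] — ψ of type (e -> ((e -> e) -> (e -> t))) combines with [ξ [α φ]] of type e: type ((e -> e) -> (e -> t)).

((e -> e) -> (e -> t))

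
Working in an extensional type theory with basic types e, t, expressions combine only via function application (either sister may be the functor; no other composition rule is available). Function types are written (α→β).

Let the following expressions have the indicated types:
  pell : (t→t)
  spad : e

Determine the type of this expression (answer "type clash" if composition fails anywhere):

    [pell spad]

type clash

[pell spad]: (t→t) and e cannot combine by function application — type clash.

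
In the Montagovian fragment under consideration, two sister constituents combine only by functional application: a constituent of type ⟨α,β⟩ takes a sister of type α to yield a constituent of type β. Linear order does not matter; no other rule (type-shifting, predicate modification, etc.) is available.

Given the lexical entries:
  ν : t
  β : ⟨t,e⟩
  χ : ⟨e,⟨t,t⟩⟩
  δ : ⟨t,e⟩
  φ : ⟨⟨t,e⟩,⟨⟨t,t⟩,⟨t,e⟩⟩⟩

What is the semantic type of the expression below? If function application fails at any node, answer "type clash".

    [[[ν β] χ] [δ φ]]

⟨t,e⟩

[ν β] — β of type ⟨t,e⟩ combines with ν of type t: type e.
[[ν β] χ] — χ of type ⟨e,⟨t,t⟩⟩ combines with [ν β] of type e: type ⟨t,t⟩.
[δ φ] — φ of type ⟨⟨t,e⟩,⟨⟨t,t⟩,⟨t,e⟩⟩⟩ combines with δ of type ⟨t,e⟩: type ⟨⟨t,t⟩,⟨t,e⟩⟩.
[[[ν β] χ] [δ φ]] — [δ φ] of type ⟨⟨t,t⟩,⟨t,e⟩⟩ combines with [[ν β] χ] of type ⟨t,t⟩: type ⟨t,e⟩.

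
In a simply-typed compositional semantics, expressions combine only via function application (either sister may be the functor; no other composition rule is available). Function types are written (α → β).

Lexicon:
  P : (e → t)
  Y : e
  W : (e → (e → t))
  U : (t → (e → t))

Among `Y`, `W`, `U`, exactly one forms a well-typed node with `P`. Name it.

Y — combines: P : (e → t) takes Y : e as argument, giving t.
W : (e → (e → t)) — does not combine with P.
U : (t → (e → t)) — does not combine with P.

Y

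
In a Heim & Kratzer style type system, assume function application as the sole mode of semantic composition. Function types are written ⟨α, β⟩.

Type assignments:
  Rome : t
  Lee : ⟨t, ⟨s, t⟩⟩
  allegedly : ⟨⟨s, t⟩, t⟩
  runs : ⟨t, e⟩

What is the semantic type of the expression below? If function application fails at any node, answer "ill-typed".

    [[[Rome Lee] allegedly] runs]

[Rome Lee]: functor Lee : ⟨t, ⟨s, t⟩⟩, argument Rome : t; result ⟨s, t⟩.
[[Rome Lee] allegedly]: functor allegedly : ⟨⟨s, t⟩, t⟩, argument [Rome Lee] : ⟨s, t⟩; result t.
[[[Rome Lee] allegedly] runs]: functor runs : ⟨t, e⟩, argument [[Rome Lee] allegedly] : t; result e.

e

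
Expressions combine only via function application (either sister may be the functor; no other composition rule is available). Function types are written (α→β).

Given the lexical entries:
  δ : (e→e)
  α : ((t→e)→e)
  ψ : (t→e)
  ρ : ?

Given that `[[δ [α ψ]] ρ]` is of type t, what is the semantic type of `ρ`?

For [[δ [α ψ]] ρ] to have type t with [δ [α ψ]] of type e, ρ must be the function: ρ : (e→t).

(e→t)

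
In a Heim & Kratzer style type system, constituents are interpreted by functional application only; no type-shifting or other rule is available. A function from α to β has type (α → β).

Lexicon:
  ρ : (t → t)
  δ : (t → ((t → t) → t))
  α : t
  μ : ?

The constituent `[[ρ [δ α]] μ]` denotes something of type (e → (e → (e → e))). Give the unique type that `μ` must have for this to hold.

[[ρ [δ α]] μ] must have type (e → (e → (e → e))). The sister [ρ [δ α]] has type t; that is not a function onto (e → (e → (e → e))), so μ must be the functor, of type (t → (e → (e → (e → e)))).

(t → (e → (e → (e → e))))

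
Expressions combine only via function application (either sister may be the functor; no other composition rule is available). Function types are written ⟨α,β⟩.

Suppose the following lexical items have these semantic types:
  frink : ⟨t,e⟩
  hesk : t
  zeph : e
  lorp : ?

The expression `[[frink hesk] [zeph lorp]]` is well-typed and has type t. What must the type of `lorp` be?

⟨e,⟨e,t⟩⟩

At [[frink hesk] [zeph lorp]] (required: t): [frink hesk] is e, which is not a function with range t; hence [zeph lorp] is the functor — type ⟨e,t⟩.
At [zeph lorp] (required: ⟨e,t⟩): zeph is e, which is not a function with range ⟨e,t⟩; hence lorp is the functor — type ⟨e,⟨e,t⟩⟩.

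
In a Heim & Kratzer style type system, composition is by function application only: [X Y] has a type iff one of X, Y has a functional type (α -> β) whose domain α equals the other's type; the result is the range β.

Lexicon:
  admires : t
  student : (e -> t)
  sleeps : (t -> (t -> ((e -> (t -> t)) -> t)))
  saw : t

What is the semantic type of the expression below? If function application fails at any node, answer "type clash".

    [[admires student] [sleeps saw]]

type clash

[admires student]: t and (e -> t) cannot combine by function application — type clash.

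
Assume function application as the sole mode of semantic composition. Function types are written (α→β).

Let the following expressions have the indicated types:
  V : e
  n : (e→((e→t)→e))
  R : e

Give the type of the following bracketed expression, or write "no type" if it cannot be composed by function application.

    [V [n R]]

no type

At [n R], n : (e→((e→t)→e)) takes R : e, giving ((e→t)→e).
[V [n R]]: e with ((e→t)→e) — neither is a function whose domain matches the other; composition fails here.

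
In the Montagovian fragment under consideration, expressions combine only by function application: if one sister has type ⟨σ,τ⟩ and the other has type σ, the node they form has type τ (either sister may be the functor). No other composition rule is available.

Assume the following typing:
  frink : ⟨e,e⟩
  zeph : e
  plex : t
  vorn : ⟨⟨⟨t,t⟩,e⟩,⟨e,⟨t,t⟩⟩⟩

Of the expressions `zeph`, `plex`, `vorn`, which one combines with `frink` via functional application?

zeph

zeph — combines: frink : ⟨e,e⟩ takes zeph : e as argument, giving e.
plex : t — neither side's domain matches the other.
vorn : ⟨⟨⟨t,t⟩,e⟩,⟨e,⟨t,t⟩⟩⟩ — neither side's domain matches the other.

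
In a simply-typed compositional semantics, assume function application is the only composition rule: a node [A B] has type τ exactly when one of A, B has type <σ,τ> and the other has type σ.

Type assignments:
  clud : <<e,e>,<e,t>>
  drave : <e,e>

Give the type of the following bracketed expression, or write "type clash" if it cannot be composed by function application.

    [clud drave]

[clud drave]: clud is <<e,e>,<e,t>>, drave is <e,e>; result <e,t>.

<e,t>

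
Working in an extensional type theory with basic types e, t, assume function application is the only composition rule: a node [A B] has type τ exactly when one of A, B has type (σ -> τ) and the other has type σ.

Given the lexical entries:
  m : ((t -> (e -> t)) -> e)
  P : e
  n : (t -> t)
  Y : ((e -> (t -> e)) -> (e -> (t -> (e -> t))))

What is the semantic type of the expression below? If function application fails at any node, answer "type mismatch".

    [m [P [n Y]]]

[n Y]: (t -> t) with ((e -> (t -> e)) -> (e -> (t -> (e -> t)))) — neither is a function whose domain matches the other; composition fails here.

type mismatch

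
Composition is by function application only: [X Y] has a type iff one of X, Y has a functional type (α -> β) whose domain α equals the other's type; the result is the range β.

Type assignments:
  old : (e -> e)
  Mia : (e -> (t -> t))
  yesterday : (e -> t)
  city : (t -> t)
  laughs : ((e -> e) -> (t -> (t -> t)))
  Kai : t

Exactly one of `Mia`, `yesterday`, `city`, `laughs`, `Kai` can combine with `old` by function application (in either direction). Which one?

laughs

Mia : (e -> (t -> t)) — no; old wants e, and Mia wants e.
yesterday : (e -> t) — no; old wants e, and yesterday wants e.
city : (t -> t) — no; old wants e, and city wants t.
laughs — combines: laughs : ((e -> e) -> (t -> (t -> t))) takes old : (e -> e) as argument, giving (t -> (t -> t)).
Kai : t — no; old wants e, and Kai wants nothing (atomic).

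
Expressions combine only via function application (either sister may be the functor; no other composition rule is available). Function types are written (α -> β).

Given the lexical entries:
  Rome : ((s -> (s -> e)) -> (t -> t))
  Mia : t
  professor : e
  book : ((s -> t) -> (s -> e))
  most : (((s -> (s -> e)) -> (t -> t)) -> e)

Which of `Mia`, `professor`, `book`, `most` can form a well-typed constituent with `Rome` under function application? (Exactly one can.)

most

Mia : t — does not combine with Rome.
professor : e — does not combine with Rome.
book : ((s -> t) -> (s -> e)) — does not combine with Rome.
most — combines: most : (((s -> (s -> e)) -> (t -> t)) -> e) takes Rome : ((s -> (s -> e)) -> (t -> t)) as argument, giving e.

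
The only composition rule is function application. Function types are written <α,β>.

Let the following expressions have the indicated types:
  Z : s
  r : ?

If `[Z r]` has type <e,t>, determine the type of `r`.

<s,<e,t>>

[Z r] is required to be <e,t>. Z : s cannot yield <e,t> as functor, so r : <s,<e,t>>.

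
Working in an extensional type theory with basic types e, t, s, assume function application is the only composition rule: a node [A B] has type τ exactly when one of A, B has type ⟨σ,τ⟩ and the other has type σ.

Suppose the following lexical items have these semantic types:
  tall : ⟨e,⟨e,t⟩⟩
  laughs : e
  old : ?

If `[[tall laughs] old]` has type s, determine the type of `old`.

⟨⟨e,t⟩,s⟩

For [[tall laughs] old] to have type s with [tall laughs] of type ⟨e,t⟩, old must be the function: old : ⟨⟨e,t⟩,s⟩.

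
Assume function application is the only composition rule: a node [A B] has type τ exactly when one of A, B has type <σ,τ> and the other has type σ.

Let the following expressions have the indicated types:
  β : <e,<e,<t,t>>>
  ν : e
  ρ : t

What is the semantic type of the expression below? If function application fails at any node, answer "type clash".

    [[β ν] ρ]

type clash

[β ν]: <e,<e,<t,t>>> applied to e yields <e,<t,t>>.
[[β ν] ρ]: <e,<t,t>> with t — neither is a function whose domain matches the other; composition fails here.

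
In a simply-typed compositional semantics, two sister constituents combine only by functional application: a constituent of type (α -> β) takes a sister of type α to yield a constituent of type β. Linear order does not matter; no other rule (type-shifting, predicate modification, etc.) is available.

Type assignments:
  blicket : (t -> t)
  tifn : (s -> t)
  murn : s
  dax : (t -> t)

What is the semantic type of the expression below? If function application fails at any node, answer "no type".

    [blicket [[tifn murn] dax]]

t

[tifn murn]: (s -> t) applied to s yields t.
[[tifn murn] dax]: (t -> t) applied to t yields t.
[blicket [[tifn murn] dax]]: (t -> t) applied to t yields t.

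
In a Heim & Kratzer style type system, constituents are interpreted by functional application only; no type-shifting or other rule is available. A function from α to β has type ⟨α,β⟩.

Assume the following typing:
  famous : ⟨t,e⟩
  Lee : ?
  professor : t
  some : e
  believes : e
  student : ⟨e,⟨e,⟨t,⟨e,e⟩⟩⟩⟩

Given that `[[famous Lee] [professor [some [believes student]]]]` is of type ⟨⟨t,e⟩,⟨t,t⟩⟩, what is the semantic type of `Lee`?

⟨⟨t,e⟩,⟨⟨e,e⟩,⟨⟨t,e⟩,⟨t,t⟩⟩⟩⟩

[[famous Lee] [professor [some [believes student]]]] must have type ⟨⟨t,e⟩,⟨t,t⟩⟩. The sister [professor [some [believes student]]] has type ⟨e,e⟩; that is not a function onto ⟨⟨t,e⟩,⟨t,t⟩⟩, so [famous Lee] must be the functor, of type ⟨⟨e,e⟩,⟨⟨t,e⟩,⟨t,t⟩⟩⟩.
[famous Lee] must have type ⟨⟨e,e⟩,⟨⟨t,e⟩,⟨t,t⟩⟩⟩. The sister famous has type ⟨t,e⟩; that is not a function onto ⟨⟨e,e⟩,⟨⟨t,e⟩,⟨t,t⟩⟩⟩, so Lee must be the functor, of type ⟨⟨t,e⟩,⟨⟨e,e⟩,⟨⟨t,e⟩,⟨t,t⟩⟩⟩⟩.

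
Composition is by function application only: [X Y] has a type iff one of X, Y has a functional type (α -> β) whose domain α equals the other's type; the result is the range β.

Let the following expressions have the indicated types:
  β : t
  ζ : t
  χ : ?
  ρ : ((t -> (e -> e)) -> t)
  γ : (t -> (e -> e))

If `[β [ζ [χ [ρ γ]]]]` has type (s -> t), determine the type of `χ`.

[β [ζ [χ [ρ γ]]]] must have type (s -> t). The sister β has type t; that is not a function onto (s -> t), so [ζ [χ [ρ γ]]] must be the functor, of type (t -> (s -> t)).
[ζ [χ [ρ γ]]] must have type (t -> (s -> t)). The sister ζ has type t; that is not a function onto (t -> (s -> t)), so [χ [ρ γ]] must be the functor, of type (t -> (t -> (s -> t))).
[χ [ρ γ]] must have type (t -> (t -> (s -> t))). The sister [ρ γ] has type t; that is not a function onto (t -> (t -> (s -> t))), so χ must be the functor, of type (t -> (t -> (t -> (s -> t)))).

(t -> (t -> (t -> (s -> t))))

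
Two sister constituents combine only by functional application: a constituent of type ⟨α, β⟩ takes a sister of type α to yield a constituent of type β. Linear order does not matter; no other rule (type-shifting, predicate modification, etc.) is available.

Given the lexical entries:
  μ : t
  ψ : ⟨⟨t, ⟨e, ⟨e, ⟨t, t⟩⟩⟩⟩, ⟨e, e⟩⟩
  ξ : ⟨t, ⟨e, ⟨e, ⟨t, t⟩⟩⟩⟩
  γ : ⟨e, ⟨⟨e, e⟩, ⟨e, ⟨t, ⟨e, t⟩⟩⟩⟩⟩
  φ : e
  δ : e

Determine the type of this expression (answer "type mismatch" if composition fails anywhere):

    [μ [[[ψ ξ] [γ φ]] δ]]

⟨e, t⟩

At [ψ ξ], ψ : ⟨⟨t, ⟨e, ⟨e, ⟨t, t⟩⟩⟩⟩, ⟨e, e⟩⟩ takes ξ : ⟨t, ⟨e, ⟨e, ⟨t, t⟩⟩⟩⟩, giving ⟨e, e⟩.
At [γ φ], γ : ⟨e, ⟨⟨e, e⟩, ⟨e, ⟨t, ⟨e, t⟩⟩⟩⟩⟩ takes φ : e, giving ⟨⟨e, e⟩, ⟨e, ⟨t, ⟨e, t⟩⟩⟩⟩.
At [[ψ ξ] [γ φ]], [γ φ] : ⟨⟨e, e⟩, ⟨e, ⟨t, ⟨e, t⟩⟩⟩⟩ takes [ψ ξ] : ⟨e, e⟩, giving ⟨e, ⟨t, ⟨e, t⟩⟩⟩.
At [[[ψ ξ] [γ φ]] δ], [[ψ ξ] [γ φ]] : ⟨e, ⟨t, ⟨e, t⟩⟩⟩ takes δ : e, giving ⟨t, ⟨e, t⟩⟩.
At [μ [[[ψ ξ] [γ φ]] δ]], [[[ψ ξ] [γ φ]] δ] : ⟨t, ⟨e, t⟩⟩ takes μ : t, giving ⟨e, t⟩.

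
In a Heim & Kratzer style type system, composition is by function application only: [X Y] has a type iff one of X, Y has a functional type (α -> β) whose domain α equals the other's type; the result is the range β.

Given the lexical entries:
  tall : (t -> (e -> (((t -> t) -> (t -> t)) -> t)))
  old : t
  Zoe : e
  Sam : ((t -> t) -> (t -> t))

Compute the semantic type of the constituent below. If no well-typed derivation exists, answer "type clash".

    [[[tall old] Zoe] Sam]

[tall old] — tall of type (t -> (e -> (((t -> t) -> (t -> t)) -> t))) combines with old of type t: type (e -> (((t -> t) -> (t -> t)) -> t)).
[[tall old] Zoe] — [tall old] of type (e -> (((t -> t) -> (t -> t)) -> t)) combines with Zoe of type e: type (((t -> t) -> (t -> t)) -> t).
[[[tall old] Zoe] Sam] — [[tall old] Zoe] of type (((t -> t) -> (t -> t)) -> t) combines with Sam of type ((t -> t) -> (t -> t)): type t.

t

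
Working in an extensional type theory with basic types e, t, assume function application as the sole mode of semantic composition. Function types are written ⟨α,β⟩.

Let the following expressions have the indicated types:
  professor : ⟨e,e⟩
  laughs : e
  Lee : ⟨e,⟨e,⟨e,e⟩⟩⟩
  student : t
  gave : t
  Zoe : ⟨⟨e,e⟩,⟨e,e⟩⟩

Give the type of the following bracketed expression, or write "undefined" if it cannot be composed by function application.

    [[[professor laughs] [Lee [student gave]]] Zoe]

undefined

[professor laughs] — professor of type ⟨e,e⟩ combines with laughs of type e: type e.
At [student gave]: neither t nor t can take the other as argument; the node is ill-typed.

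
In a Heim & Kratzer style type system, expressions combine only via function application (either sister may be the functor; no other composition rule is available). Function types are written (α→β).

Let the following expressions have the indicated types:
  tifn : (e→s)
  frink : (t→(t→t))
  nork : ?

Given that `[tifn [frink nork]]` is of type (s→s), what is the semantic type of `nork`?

((t→(t→t))→((e→s)→(s→s)))

[tifn [frink nork]] must have type (s→s). The sister tifn has type (e→s); that is not a function onto (s→s), so [frink nork] must be the functor, of type ((e→s)→(s→s)).
[frink nork] must have type ((e→s)→(s→s)). The sister frink has type (t→(t→t)); that is not a function onto ((e→s)→(s→s)), so nork must be the functor, of type ((t→(t→t))→((e→s)→(s→s))).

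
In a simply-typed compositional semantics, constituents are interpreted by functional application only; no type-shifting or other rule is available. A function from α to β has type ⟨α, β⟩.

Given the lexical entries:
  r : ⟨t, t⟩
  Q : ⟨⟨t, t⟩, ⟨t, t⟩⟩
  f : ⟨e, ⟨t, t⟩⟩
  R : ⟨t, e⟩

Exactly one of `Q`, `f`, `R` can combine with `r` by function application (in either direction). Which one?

Q

Q — combines: Q : ⟨⟨t, t⟩, ⟨t, t⟩⟩ takes r : ⟨t, t⟩ as argument, giving ⟨t, t⟩.
f : ⟨e, ⟨t, t⟩⟩ — neither side's domain matches the other.
R : ⟨t, e⟩ — neither side's domain matches the other.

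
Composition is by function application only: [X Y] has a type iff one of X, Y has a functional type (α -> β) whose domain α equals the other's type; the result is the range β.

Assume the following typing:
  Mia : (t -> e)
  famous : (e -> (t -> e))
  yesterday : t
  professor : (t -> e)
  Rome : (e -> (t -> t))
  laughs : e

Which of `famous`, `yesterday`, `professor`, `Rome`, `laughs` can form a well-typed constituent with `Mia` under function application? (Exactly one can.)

famous : (e -> (t -> e)) — Mia needs t; famous needs e; neither fits.
yesterday — combines: Mia : (t -> e) takes yesterday : t as argument, giving e.
professor : (t -> e) — Mia needs t; professor needs t; neither fits.
Rome : (e -> (t -> t)) — Mia needs t; Rome needs e; neither fits.
laughs : e — Mia needs t; laughs needs nothing (atomic); neither fits.

yesterday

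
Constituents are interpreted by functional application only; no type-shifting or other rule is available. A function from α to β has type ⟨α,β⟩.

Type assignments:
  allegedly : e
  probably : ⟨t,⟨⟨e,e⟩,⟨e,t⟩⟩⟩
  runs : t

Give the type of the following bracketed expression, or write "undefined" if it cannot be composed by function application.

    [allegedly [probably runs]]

undefined

[probably runs] — probably of type ⟨t,⟨⟨e,e⟩,⟨e,t⟩⟩⟩ combines with runs of type t: type ⟨⟨e,e⟩,⟨e,t⟩⟩.
[allegedly [probably runs]]: e and ⟨⟨e,e⟩,⟨e,t⟩⟩ cannot combine by function application — type clash.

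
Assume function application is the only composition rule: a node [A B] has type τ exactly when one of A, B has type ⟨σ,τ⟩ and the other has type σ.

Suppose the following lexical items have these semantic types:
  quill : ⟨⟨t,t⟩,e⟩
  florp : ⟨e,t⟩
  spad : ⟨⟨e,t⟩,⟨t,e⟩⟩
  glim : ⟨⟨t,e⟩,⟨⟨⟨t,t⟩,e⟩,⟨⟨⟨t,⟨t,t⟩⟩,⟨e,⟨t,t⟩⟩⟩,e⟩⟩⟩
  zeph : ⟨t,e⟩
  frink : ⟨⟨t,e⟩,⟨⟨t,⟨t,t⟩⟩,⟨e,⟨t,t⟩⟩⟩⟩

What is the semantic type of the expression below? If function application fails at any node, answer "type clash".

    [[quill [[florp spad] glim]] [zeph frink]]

[florp spad]: spad is ⟨⟨e,t⟩,⟨t,e⟩⟩, florp is ⟨e,t⟩; result ⟨t,e⟩.
[[florp spad] glim]: glim is ⟨⟨t,e⟩,⟨⟨⟨t,t⟩,e⟩,⟨⟨⟨t,⟨t,t⟩⟩,⟨e,⟨t,t⟩⟩⟩,e⟩⟩⟩, [florp spad] is ⟨t,e⟩; result ⟨⟨⟨t,t⟩,e⟩,⟨⟨⟨t,⟨t,t⟩⟩,⟨e,⟨t,t⟩⟩⟩,e⟩⟩.
[quill [[florp spad] glim]]: [[florp spad] glim] is ⟨⟨⟨t,t⟩,e⟩,⟨⟨⟨t,⟨t,t⟩⟩,⟨e,⟨t,t⟩⟩⟩,e⟩⟩, quill is ⟨⟨t,t⟩,e⟩; result ⟨⟨⟨t,⟨t,t⟩⟩,⟨e,⟨t,t⟩⟩⟩,e⟩.
[zeph frink]: frink is ⟨⟨t,e⟩,⟨⟨t,⟨t,t⟩⟩,⟨e,⟨t,t⟩⟩⟩⟩, zeph is ⟨t,e⟩; result ⟨⟨t,⟨t,t⟩⟩,⟨e,⟨t,t⟩⟩⟩.
[[quill [[florp spad] glim]] [zeph frink]]: [quill [[florp spad] glim]] is ⟨⟨⟨t,⟨t,t⟩⟩,⟨e,⟨t,t⟩⟩⟩,e⟩, [zeph frink] is ⟨⟨t,⟨t,t⟩⟩,⟨e,⟨t,t⟩⟩⟩; result e.

e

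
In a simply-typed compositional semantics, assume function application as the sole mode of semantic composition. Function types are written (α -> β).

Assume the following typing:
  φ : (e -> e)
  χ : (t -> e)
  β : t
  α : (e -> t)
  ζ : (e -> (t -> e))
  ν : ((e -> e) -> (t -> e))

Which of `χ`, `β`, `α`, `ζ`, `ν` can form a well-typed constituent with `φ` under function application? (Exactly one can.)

ν

χ : (t -> e) — no; φ wants e, and χ wants t.
β : t — no; φ wants e, and β wants nothing (atomic).
α : (e -> t) — no; φ wants e, and α wants e.
ζ : (e -> (t -> e)) — no; φ wants e, and ζ wants e.
ν — combines: ν : ((e -> e) -> (t -> e)) takes φ : (e -> e) as argument, giving (t -> e).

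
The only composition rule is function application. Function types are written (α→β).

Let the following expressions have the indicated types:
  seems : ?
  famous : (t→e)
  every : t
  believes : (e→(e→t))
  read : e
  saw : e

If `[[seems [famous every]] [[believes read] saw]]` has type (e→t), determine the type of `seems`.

[[seems [famous every]] [[believes read] saw]] is required to be (e→t). [[believes read] saw] : t cannot yield (e→t) as functor, so [seems [famous every]] : (t→(e→t)).
[seems [famous every]] is required to be (t→(e→t)). [famous every] : e cannot yield (t→(e→t)) as functor, so seems : (e→(t→(e→t))).

(e→(t→(e→t)))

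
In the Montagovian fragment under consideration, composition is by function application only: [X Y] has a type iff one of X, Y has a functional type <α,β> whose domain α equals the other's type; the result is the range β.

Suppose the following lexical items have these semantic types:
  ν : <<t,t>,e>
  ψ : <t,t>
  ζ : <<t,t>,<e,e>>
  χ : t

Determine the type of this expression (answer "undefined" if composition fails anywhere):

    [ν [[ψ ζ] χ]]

undefined

[ψ ζ]: functor ζ : <<t,t>,<e,e>>, argument ψ : <t,t>; result <e,e>.
[[ψ ζ] χ]: <e,e> with t — neither is a function whose domain matches the other; composition fails here.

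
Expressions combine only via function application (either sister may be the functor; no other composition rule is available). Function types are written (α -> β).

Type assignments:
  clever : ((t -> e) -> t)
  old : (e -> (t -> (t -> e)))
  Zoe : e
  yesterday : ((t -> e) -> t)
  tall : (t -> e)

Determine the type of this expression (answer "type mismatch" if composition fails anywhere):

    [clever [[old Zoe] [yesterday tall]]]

[old Zoe]: old is (e -> (t -> (t -> e))), Zoe is e; result (t -> (t -> e)).
[yesterday tall]: yesterday is ((t -> e) -> t), tall is (t -> e); result t.
[[old Zoe] [yesterday tall]]: [old Zoe] is (t -> (t -> e)), [yesterday tall] is t; result (t -> e).
[clever [[old Zoe] [yesterday tall]]]: clever is ((t -> e) -> t), [[old Zoe] [yesterday tall]] is (t -> e); result t.

t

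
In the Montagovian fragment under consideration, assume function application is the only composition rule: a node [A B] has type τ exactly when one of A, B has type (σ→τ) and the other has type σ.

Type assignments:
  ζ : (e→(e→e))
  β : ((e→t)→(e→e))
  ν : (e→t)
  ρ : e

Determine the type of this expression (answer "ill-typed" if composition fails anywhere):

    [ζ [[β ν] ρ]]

[β ν]: β is ((e→t)→(e→e)), ν is (e→t); result (e→e).
[[β ν] ρ]: [β ν] is (e→e), ρ is e; result e.
[ζ [[β ν] ρ]]: ζ is (e→(e→e)), [[β ν] ρ] is e; result (e→e).

(e→e)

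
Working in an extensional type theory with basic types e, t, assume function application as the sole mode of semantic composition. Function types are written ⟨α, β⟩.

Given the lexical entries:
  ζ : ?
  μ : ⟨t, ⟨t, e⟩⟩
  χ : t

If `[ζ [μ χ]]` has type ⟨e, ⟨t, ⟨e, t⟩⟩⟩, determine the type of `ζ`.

[ζ [μ χ]] must have type ⟨e, ⟨t, ⟨e, t⟩⟩⟩. The sister [μ χ] has type ⟨t, e⟩; that is not a function onto ⟨e, ⟨t, ⟨e, t⟩⟩⟩, so ζ must be the functor, of type ⟨⟨t, e⟩, ⟨e, ⟨t, ⟨e, t⟩⟩⟩⟩.

⟨⟨t, e⟩, ⟨e, ⟨t, ⟨e, t⟩⟩⟩⟩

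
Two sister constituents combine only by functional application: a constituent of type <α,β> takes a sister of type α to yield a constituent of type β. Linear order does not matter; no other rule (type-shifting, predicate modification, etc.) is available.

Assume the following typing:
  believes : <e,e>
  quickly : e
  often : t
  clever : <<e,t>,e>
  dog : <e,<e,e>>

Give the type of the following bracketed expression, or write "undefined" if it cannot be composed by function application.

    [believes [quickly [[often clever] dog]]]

undefined

[often clever]: t and <<e,t>,e> cannot combine by function application — type clash.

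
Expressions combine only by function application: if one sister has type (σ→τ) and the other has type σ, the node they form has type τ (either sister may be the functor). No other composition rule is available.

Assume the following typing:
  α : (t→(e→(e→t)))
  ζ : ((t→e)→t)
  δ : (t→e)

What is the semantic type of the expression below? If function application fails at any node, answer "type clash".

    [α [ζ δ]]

(e→(e→t))

[ζ δ]: ((t→e)→t) applied to (t→e) yields t.
[α [ζ δ]]: (t→(e→(e→t))) applied to t yields (e→(e→t)).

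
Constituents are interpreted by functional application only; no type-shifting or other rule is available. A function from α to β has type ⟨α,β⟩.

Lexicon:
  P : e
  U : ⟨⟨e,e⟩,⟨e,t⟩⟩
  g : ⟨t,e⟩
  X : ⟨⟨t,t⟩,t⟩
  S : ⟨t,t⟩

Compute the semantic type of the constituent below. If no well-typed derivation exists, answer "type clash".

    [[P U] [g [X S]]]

[P U]: e with ⟨⟨e,e⟩,⟨e,t⟩⟩ — neither is a function whose domain matches the other; composition fails here.

type clash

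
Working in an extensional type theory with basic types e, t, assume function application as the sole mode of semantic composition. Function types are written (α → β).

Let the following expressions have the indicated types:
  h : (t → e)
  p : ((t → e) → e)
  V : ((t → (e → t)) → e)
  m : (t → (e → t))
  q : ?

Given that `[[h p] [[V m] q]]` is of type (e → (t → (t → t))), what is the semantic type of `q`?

(e → (e → (e → (t → (t → t)))))

At [[h p] [[V m] q]] (required: (e → (t → (t → t)))): [h p] is e, which is not a function with range (e → (t → (t → t))); hence [[V m] q] is the functor — type (e → (e → (t → (t → t)))).
At [[V m] q] (required: (e → (e → (t → (t → t))))): [V m] is e, which is not a function with range (e → (e → (t → (t → t)))); hence q is the functor — type (e → (e → (e → (t → (t → t))))).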